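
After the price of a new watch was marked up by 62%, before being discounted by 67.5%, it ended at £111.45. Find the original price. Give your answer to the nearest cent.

The overall multiplier applied was 1.62 × 0.325 = 0.5265.
So the original price was £111.45 ÷ 0.5265 ≈ £211.68.

£211.68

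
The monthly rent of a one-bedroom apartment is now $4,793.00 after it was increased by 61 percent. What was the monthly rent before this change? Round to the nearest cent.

$2,977.02

The overall multiplier applied was 1.61.
So the original monthly rent was $4,793.00 ÷ 1.61 ≈ $2,977.02.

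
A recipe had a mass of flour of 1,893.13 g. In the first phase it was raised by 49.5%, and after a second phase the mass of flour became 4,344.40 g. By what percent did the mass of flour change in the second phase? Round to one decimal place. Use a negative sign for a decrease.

53.5%

After the first phase: 1,893.13 × 1.495 = 2830.22935.
Second-phase multiplier: 4,344.40 ÷ 2830.22935 ≈ 1.535.
That is a change of 53.5%.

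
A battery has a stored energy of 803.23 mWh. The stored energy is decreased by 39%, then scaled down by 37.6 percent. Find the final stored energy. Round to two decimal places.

Each change multiplies by a factor: 0.61 × 0.624 = 0.38064.
803.23 × 0.38064 = 305.7414672 ≈ 305.74.

305.74 mWh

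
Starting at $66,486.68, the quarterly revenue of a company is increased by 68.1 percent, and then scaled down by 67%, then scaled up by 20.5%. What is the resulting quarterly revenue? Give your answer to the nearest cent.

$44,443.00

After the 68.1% increase: $66,486.68 × 1.681 = $111764.10908.
67% decrease: $111764.10908 × 0.33 = $36882.1559964.
After the 20.5% increase: $36882.1559964 × 1.205 = $44442.997975662 ≈ $44,443.00.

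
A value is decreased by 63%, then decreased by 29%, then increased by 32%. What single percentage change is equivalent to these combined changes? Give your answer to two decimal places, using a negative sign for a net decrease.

-65.32%

A 63% decrease multiplies by 0.37.
Then a 29% decrease: 0.37 × 0.71 = 0.2627.
Then a 32% increase: 0.2627 × 1.32 = 0.346764.
Overall factor 0.346764, i.e. -65.32%.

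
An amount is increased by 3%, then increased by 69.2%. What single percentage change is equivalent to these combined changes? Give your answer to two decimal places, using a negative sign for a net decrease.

A 3% increase multiplies by 1.03.
Then a 69.2% increase: 1.03 × 1.692 = 1.74276.
Overall factor 1.74276, i.e. 74.28%.

74.28%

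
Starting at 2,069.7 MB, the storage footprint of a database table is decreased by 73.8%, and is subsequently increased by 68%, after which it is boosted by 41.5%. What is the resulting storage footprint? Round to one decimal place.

1,289.1 MB

Apply the 73.8% decrease: 2,069.7 × 0.262 = 542.2614.
Apply the 68% increase: 542.2614 × 1.68 = 910.999152.
After the 41.5% increase: 910.999152 × 1.415 = 1289.06380008 ≈ 1,289.1.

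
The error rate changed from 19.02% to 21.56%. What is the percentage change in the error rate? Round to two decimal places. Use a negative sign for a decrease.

The change is 21.56 − 19.02 = 2.54 percentage points.
Relative to the original 19.02%, that is 2.54 ÷ 19.02 ≈ 13.35%.

13.35%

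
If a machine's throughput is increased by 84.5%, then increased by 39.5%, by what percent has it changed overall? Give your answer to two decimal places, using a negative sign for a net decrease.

The combined multiplier is 1.845 × 1.395 = 2.573775.
That corresponds to an increase of 157.38%.

157.38%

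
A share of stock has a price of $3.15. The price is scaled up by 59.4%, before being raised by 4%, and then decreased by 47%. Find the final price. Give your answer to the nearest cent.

59.4% increase: $3.15 × 1.594 = $5.0211.
Apply the 4% increase: $5.0211 × 1.04 = $5.221944.
After the 47% decrease: $5.221944 × 0.53 = $2.76763032 ≈ $2.77.

$2.77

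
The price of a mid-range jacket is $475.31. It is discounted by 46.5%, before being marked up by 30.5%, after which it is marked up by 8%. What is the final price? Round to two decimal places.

$358.40

Apply the 46.5% decrease: $475.31 × 0.535 = $254.29085.
Apply the 30.5% increase: $254.29085 × 1.305 = $331.84955925.
Apply the 8% increase: $331.84955925 × 1.08 = $358.39752399 ≈ $358.40.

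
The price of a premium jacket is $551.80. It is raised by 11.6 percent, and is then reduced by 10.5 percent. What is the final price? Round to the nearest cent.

$551.15

11.6% increase: $551.80 × 1.116 = $615.8088.
Apply the 10.5% decrease: $615.8088 × 0.895 = $551.148876 ≈ $551.15.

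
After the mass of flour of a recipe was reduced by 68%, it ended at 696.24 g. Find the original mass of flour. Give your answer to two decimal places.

2,175.75 g

The overall multiplier applied was 0.32.
So the original mass of flour was 696.24 ÷ 0.32 = 2,175.75 g.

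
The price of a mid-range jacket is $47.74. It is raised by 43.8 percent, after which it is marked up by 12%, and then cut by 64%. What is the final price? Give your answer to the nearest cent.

Apply the 43.8% increase: $47.74 × 1.438 = $68.65012.
After the 12% increase: $68.65012 × 1.12 = $76.8881344.
64% decrease: $76.8881344 × 0.36 = $27.679728384 ≈ $27.68.

$27.68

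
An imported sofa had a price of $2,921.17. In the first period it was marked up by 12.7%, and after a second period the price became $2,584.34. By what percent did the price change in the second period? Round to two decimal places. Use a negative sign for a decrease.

-21.50%

After the first period: $2,921.17 × 1.127 = $3292.15859.
Second-period multiplier: $2,584.34 ÷ $3292.15859 ≈ 0.784999.
That is a change of -21.50%.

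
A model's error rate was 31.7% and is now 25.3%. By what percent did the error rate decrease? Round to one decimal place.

The change is 25.3 − 31.7 = -6.4 percentage points.
Relative to the original 31.7%, that is -6.4 ÷ 31.7 ≈ -20.2%.
So the error rate fell by 20.2%.

20.2%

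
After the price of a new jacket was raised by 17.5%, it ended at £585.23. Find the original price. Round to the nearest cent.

£498.07

The overall multiplier applied was 1.175.
So the original price was £585.23 ÷ 1.175 ≈ £498.07.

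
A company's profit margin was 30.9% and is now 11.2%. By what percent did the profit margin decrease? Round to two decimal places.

The change is 11.2 − 30.9 = -19.7 percentage points.
Relative to the original 30.9%, that is -19.7 ÷ 30.9 ≈ -63.75%.
So the profit margin fell by 63.75%.

63.75%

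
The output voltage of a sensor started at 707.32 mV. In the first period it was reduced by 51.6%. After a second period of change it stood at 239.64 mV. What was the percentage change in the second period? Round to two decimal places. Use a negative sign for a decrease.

After the first period: 707.32 × 0.484 = 342.34288.
Second-period multiplier: 239.64 ÷ 342.34288 ≈ 0.7.
That is a change of -30.00%.

-30.00%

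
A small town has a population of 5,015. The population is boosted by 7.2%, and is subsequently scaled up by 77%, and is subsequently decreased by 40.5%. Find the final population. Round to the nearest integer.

Each change multiplies by a factor: 1.072 × 1.77 × 0.595 = 1.1289768.
5,015 × 1.1289768 = 5661.818652 ≈ 5,662.

5,662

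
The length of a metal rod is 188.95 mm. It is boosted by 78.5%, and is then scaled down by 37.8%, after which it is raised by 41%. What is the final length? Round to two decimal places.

Apply the 78.5% increase: 188.95 × 1.785 = 337.27575.
After the 37.8% decrease: 337.27575 × 0.622 = 209.7855165.
41% increase: 209.7855165 × 1.41 = 295.797578265 ≈ 295.80.

295.80 mm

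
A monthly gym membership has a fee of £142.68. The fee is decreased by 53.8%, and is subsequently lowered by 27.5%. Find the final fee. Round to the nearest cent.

£47.79

Each change multiplies by a factor: 0.462 × 0.725 = 0.33495.
£142.68 × 0.33495 = £47.790666 ≈ £47.79.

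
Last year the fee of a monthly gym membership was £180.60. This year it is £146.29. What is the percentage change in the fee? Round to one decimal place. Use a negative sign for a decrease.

-19.0%

Change: £146.29 − £180.60 = -£34.31.
Relative to the original: -£34.31 ÷ £180.60 ≈ -19.0%.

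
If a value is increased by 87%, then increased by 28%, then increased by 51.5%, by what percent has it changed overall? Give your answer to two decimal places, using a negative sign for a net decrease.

262.63%

The combined multiplier is 1.87 × 1.28 × 1.515 = 3.626304.
That corresponds to an increase of 262.63%.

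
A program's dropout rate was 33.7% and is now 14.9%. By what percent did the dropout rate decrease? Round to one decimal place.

55.8%

The change is 14.9 − 33.7 = -18.8 percentage points.
Relative to the original 33.7%, that is -18.8 ÷ 33.7 ≈ -55.8%.
So the dropout rate fell by 55.8%.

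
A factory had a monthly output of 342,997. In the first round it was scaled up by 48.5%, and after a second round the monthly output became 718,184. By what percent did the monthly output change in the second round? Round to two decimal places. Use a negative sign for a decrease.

41.00%

After the first round: 342,997 × 1.485 = 509350.545.
Second-round multiplier: 718,184 ÷ 509350.545 ≈ 1.409999.
That is a change of 41.00%.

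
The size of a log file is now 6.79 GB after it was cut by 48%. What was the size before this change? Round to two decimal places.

The overall multiplier applied was 0.52.
So the original size was 6.79 ÷ 0.52 ≈ 13.06 GB.

13.06 GB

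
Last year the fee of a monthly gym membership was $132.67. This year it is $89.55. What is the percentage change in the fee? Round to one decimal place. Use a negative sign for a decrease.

Change: $89.55 − $132.67 = -$43.12.
Relative to the original: -$43.12 ÷ $132.67 ≈ -32.5%.

-32.5%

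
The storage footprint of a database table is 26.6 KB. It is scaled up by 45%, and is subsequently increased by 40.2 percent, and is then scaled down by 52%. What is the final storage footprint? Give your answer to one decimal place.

26.0 KB

Apply the 45% increase: 26.6 × 1.45 = 38.57.
Apply the 40.2% increase: 38.57 × 1.402 = 54.07514.
After the 52% decrease: 54.07514 × 0.48 = 25.9560672 ≈ 26.0.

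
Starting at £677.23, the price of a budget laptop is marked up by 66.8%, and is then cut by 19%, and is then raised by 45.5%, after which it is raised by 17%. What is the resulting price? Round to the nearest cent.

Each change multiplies by a factor: 1.668 × 0.81 × 1.455 × 1.17 = 2.300011038.
£677.23 × 2.300011038 = £1557.63647526474 ≈ £1557.64.

£1557.64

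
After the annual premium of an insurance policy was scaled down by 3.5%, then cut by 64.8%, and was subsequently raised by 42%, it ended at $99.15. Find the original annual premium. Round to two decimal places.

The overall multiplier applied was 0.965 × 0.352 × 1.42 = 0.4823456.
So the original annual premium was $99.15 ÷ 0.4823456 ≈ $205.56.

$205.56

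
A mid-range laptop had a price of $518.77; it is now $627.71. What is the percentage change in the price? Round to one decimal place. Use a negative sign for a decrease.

Change: $627.71 − $518.77 = $108.94.
Relative to the original: $108.94 ÷ $518.77 ≈ 21.0%.

21.0%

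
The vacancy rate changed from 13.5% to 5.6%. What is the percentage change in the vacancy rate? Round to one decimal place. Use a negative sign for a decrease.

The change is 5.6 − 13.5 = -7.9 percentage points.
Relative to the original 13.5%, that is -7.9 ÷ 13.5 ≈ -58.5%.

-58.5%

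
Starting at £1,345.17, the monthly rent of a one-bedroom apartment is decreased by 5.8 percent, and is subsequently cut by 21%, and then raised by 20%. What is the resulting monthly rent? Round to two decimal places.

Each change multiplies by a factor: 0.942 × 0.79 × 1.2 = 0.893016.
£1,345.17 × 0.893016 = £1201.25833272 ≈ £1,201.26.

£1,201.26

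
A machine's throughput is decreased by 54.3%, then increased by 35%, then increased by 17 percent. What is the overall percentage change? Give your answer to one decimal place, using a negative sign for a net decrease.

-27.8%

The combined multiplier is 0.457 × 1.35 × 1.17 = 0.7218315.
That corresponds to a decrease of 27.8%.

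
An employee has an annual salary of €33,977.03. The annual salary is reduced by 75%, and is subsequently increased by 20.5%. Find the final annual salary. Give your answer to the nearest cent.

After the 75% decrease: €33,977.03 × 0.25 = €8494.2575.
Apply the 20.5% increase: €8494.2575 × 1.205 = €10235.5802875 ≈ €10,235.58.

€10,235.58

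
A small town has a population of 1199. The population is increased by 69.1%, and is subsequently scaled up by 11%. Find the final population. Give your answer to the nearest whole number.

2251

Each change multiplies by a factor: 1.691 × 1.11 = 1.87701.
1199 × 1.87701 = 2250.53499 ≈ 2251.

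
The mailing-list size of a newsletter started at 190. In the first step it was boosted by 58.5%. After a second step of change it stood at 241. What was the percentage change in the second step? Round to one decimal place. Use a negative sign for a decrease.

After the first step: 190 × 1.585 = 301.15.
Second-step multiplier: 241 ÷ 301.15 ≈ 0.80027.
That is a change of -20.0%.

-20.0%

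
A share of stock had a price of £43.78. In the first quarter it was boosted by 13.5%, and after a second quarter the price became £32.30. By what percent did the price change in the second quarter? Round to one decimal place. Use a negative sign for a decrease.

After the first quarter: £43.78 × 1.135 = £49.6903.
Second-quarter multiplier: £32.30 ÷ £49.6903 ≈ 0.65003.
That is a change of -35.0%.

-35.0%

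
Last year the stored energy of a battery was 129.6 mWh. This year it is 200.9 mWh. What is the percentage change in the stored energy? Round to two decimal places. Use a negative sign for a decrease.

Change: 200.9 − 129.6 = 71.3.
Relative to the original: 71.3 ÷ 129.6 ≈ 55.02%.

55.02%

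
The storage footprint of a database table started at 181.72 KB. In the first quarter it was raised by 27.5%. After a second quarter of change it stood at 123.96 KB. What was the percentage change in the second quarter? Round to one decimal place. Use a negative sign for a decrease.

-46.5%

After the first quarter: 181.72 × 1.275 = 231.693.
Second-quarter multiplier: 123.96 ÷ 231.693 ≈ 0.53502.
That is a change of -46.5%.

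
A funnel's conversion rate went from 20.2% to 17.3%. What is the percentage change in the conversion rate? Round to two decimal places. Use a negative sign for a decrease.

-14.36%

The change is 17.3 − 20.2 = -2.9 percentage points.
Relative to the original 20.2%, that is -2.9 ÷ 20.2 ≈ -14.36%.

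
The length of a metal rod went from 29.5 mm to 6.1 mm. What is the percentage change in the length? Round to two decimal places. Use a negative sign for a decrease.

-79.32%

Change: 6.1 − 29.5 = -23.4.
Relative to the original: -23.4 ÷ 29.5 ≈ -79.32%.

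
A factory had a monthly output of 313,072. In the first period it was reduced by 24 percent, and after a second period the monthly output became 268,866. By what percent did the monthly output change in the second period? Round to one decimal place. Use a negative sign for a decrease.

13.0%

After the first period: 313,072 × 0.76 = 237934.72.
Second-period multiplier: 268,866 ÷ 237934.72 ≈ 1.13.
That is a change of 13.0%.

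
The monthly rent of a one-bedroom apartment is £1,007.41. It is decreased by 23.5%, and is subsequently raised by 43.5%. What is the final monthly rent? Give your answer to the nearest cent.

Apply the 23.5% decrease: £1,007.41 × 0.765 = £770.66865.
43.5% increase: £770.66865 × 1.435 = £1105.90951275 ≈ £1,105.91.

£1,105.91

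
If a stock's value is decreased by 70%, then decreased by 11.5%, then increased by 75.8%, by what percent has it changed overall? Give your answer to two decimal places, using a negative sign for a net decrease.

-53.33%

A 70% decrease multiplies by 0.3.
Then an 11.5% decrease: 0.3 × 0.885 = 0.2655.
Then a 75.8% increase: 0.2655 × 1.758 = 0.466749.
Overall factor 0.466749, i.e. -53.33%.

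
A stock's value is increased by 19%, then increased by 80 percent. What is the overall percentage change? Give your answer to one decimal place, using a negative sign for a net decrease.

114.2%

A 19% increase multiplies by 1.19.
Then an 80% increase: 1.19 × 1.8 = 2.142.
Overall factor 2.142, i.e. 114.2%.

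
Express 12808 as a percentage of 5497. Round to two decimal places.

233.00%

12808 ÷ 5497 ≈ 233.00%.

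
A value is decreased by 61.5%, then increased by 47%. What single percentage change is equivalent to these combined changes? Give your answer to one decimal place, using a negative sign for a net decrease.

-43.4%

A 61.5% decrease multiplies by 0.385.
Then a 47% increase: 0.385 × 1.47 = 0.56595.
Overall factor 0.56595, i.e. -43.4%.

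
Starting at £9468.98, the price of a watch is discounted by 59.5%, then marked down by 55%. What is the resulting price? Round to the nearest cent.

£1725.72

Each change multiplies by a factor: 0.405 × 0.45 = 0.18225.
£9468.98 × 0.18225 = £1725.721605 ≈ £1725.72.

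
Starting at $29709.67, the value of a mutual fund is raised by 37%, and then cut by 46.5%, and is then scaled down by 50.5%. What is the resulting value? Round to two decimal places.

Each change multiplies by a factor: 1.37 × 0.535 × 0.495 = 0.36281025.
$29709.67 × 0.36281025 = $10778.9728001175 ≈ $10778.97.

$10778.97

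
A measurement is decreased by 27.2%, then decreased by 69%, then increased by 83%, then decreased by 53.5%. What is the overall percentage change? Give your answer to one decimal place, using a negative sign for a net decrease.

-80.8%

The combined multiplier is 0.728 × 0.31 × 1.83 × 0.465 = 0.192042396.
That corresponds to a decrease of 80.8%.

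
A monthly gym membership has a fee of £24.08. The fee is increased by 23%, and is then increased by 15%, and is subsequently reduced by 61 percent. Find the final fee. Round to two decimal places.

Apply the 23% increase: £24.08 × 1.23 = £29.6184.
15% increase: £29.6184 × 1.15 = £34.06116.
61% decrease: £34.06116 × 0.39 = £13.2838524 ≈ £13.28.

£13.28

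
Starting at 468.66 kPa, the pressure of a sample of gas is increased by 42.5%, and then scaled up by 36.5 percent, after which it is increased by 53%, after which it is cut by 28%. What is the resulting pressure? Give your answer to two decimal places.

1004.22 kPa

Each change multiplies by a factor: 1.425 × 1.365 × 1.53 × 0.72 = 2.1427497.
468.66 × 2.1427497 = 1004.221074402 ≈ 1004.22.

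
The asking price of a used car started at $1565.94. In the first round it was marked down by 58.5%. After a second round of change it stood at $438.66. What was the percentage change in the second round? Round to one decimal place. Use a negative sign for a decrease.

-32.5%

After the first round: $1565.94 × 0.415 = $649.8651.
Second-round multiplier: $438.66 ÷ $649.8651 ≈ 0.675.
That is a change of -32.5%.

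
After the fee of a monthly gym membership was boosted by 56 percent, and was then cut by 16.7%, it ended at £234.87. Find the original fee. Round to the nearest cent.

The overall multiplier applied was 1.56 × 0.833 = 1.29948.
So the original fee was £234.87 ÷ 1.29948 ≈ £180.74.

£180.74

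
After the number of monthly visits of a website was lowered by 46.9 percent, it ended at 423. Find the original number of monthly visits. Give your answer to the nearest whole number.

The overall multiplier applied was 0.531.
So the original number of monthly visits was 423 ÷ 0.531 ≈ 797.

797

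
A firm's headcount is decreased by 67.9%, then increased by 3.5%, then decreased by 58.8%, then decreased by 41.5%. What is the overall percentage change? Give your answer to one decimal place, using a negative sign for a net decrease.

The combined multiplier is 0.321 × 1.035 × 0.412 × 0.585 = 0.0800752797.
That corresponds to a decrease of 92.0%.

-92.0%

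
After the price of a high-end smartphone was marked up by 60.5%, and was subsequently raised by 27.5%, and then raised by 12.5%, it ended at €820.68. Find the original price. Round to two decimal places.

€356.48

Undoing the 12.5% increase: €820.68 ÷ 1.125 ≈ €729.493333.
Undoing the 27.5% increase: €729.493333 ÷ 1.275 ≈ €572.151634.
Undoing the 60.5% increase: €572.151634 ÷ 1.605 ≈ €356.48.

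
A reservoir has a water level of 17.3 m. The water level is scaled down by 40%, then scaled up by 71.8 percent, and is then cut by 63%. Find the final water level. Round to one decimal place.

6.6 m

Each change multiplies by a factor: 0.6 × 1.718 × 0.37 = 0.381396.
17.3 × 0.381396 = 6.5981508 ≈ 6.6.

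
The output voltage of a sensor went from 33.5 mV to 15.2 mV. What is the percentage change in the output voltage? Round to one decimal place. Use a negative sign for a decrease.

-54.6%

Change: 15.2 − 33.5 = -18.3.
Relative to the original: -18.3 ÷ 33.5 ≈ -54.6%.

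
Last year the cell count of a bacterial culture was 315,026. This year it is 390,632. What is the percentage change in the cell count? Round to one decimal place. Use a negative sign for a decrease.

Change: 390,632 − 315,026 = 75,606.
Relative to the original: 75,606 ÷ 315,026 ≈ 24.0%.

24.0%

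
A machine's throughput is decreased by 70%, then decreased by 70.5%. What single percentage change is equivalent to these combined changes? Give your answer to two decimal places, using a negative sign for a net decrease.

-91.15%

A 70% decrease multiplies by 0.3.
Then a 70.5% decrease: 0.3 × 0.295 = 0.0885.
Overall factor 0.0885, i.e. -91.15%.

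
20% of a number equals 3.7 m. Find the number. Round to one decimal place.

3.7 m ÷ 0.2 = 18.5 m.

18.5 m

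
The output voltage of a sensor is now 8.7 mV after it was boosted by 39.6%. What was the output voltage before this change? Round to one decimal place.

6.2 mV

The overall multiplier applied was 1.396.
So the original output voltage was 8.7 ÷ 1.396 ≈ 6.2 mV.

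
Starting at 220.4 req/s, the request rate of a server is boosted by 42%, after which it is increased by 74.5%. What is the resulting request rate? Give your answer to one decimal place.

546.1 req/s

Each change multiplies by a factor: 1.42 × 1.745 = 2.4779.
220.4 × 2.4779 = 546.12916 ≈ 546.1.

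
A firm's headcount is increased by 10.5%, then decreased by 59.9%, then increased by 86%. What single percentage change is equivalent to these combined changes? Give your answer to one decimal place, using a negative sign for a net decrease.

-17.6%

The combined multiplier is 1.105 × 0.401 × 1.86 = 0.8241753.
That corresponds to a decrease of 17.6%.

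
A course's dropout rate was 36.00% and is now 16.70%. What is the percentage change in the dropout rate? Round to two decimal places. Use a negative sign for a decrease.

-53.61%

The change is 16.70 − 36.00 = -19.30 percentage points.
Relative to the original 36.00%, that is -19.30 ÷ 36.00 ≈ -53.61%.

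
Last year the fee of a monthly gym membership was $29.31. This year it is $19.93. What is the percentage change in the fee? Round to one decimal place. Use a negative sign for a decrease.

-32.0%

Change: $19.93 − $29.31 = -$9.38.
Relative to the original: -$9.38 ÷ $29.31 ≈ -32.0%.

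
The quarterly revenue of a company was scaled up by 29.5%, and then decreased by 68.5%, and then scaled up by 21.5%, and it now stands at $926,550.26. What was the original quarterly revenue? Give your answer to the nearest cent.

Undoing the 21.5% increase: $926,550.26 ÷ 1.215 ≈ $762592.806584.
Undoing the 68.5% decrease: $762592.806584 ÷ 0.315 ≈ $2420929.544711.
Undoing the 29.5% increase: $2420929.544711 ÷ 1.295 ≈ $1,869,443.66.

$1,869,443.66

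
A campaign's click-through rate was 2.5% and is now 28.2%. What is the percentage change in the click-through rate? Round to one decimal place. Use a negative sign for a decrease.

1028.0%

The change is 28.2 − 2.5 = 25.7 percentage points.
Relative to the original 2.5%, that is 25.7 ÷ 2.5 = 1028.0%.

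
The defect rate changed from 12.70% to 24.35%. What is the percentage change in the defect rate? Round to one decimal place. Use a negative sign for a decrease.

The change is 24.35 − 12.70 = 11.65 percentage points.
Relative to the original 12.70%, that is 11.65 ÷ 12.70 ≈ 91.7%.

91.7%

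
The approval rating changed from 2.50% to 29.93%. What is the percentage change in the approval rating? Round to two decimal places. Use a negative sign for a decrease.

The change is 29.93 − 2.50 = 27.43 percentage points.
Relative to the original 2.50%, that is 27.43 ÷ 2.50 = 1097.20%.

1097.20%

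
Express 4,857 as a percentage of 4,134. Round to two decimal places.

4,857 ÷ 4,134 ≈ 117.49%.

117.49%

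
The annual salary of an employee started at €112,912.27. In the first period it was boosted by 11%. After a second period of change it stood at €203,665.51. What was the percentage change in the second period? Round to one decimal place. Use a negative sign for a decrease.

After the first period: €112,912.27 × 1.11 = €125332.6197.
Second-period multiplier: €203,665.51 ÷ €125332.6197 ≈ 1.625.
That is a change of 62.5%.

62.5%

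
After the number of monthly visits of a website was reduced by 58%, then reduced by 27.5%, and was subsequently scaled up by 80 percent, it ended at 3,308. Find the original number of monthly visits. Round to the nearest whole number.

The overall multiplier applied was 0.42 × 0.725 × 1.8 = 0.5481.
So the original number of monthly visits was 3,308 ÷ 0.5481 ≈ 6,035.

6,035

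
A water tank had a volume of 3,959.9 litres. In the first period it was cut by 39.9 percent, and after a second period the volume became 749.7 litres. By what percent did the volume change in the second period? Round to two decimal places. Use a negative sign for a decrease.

After the first period: 3,959.9 × 0.601 = 2379.8999.
Second-period multiplier: 749.7 ÷ 2379.8999 ≈ 0.315013.
That is a change of -68.50%.

-68.50%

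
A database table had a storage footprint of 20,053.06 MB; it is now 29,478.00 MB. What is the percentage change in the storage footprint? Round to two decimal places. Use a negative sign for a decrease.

Change: 29,478.00 − 20,053.06 = 9,424.94.
Relative to the original: 9,424.94 ÷ 20,053.06 ≈ 47.00%.

47.00%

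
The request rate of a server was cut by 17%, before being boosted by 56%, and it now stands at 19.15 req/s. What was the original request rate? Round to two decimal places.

14.79 req/s

Undoing the 56% increase: 19.15 ÷ 1.56 ≈ 12.275641.
Undoing the 17% decrease: 12.275641 ÷ 0.83 ≈ 14.79 req/s.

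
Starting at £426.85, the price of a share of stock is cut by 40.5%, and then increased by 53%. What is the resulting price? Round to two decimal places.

£388.58

Apply the 40.5% decrease: £426.85 × 0.595 = £253.97575.
53% increase: £253.97575 × 1.53 = £388.5828975 ≈ £388.58.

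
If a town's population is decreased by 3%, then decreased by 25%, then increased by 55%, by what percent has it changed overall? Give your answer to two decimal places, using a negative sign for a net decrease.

The combined multiplier is 0.97 × 0.75 × 1.55 = 1.127625.
That corresponds to an increase of 12.76%.

12.76%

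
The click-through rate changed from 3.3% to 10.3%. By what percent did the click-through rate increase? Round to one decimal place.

212.1%

The change is 10.3 − 3.3 = 7.0 percentage points.
Relative to the original 3.3%, that is 7.0 ÷ 3.3 ≈ 212.1%.
So the click-through rate rose by 212.1%.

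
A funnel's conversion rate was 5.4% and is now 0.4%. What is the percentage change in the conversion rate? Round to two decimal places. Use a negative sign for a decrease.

The change is 0.4 − 5.4 = -5.0 percentage points.
Relative to the original 5.4%, that is -5.0 ÷ 5.4 ≈ -92.59%.

-92.59%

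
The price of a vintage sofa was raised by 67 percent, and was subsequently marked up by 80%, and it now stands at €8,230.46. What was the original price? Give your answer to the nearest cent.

The overall multiplier applied was 1.67 × 1.8 = 3.006.
So the original price was €8,230.46 ÷ 3.006 ≈ €2,738.01.

€2,738.01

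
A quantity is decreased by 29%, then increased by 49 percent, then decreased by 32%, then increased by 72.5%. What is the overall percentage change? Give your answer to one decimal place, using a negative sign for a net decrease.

24.1%

A 29% decrease multiplies by 0.71.
Then a 49% increase: 0.71 × 1.49 = 1.0579.
Then a 32% decrease: 1.0579 × 0.68 = 0.719372.
Then a 72.5% increase: 0.719372 × 1.725 = 1.2409167.
Overall factor 1.2409167, i.e. 24.1%.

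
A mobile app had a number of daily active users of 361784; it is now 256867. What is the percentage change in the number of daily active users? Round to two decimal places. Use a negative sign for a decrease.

-29.00%

Change: 256867 − 361784 = -104917.
Relative to the original: -104917 ÷ 361784 ≈ -29.00%.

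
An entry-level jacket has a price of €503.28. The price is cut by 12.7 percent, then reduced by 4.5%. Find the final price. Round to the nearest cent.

€419.59

After the 12.7% decrease: €503.28 × 0.873 = €439.36344.
After the 4.5% decrease: €439.36344 × 0.955 = €419.5920852 ≈ €419.59.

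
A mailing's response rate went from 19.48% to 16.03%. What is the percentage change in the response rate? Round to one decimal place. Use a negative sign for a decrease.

The change is 16.03 − 19.48 = -3.45 percentage points.
Relative to the original 19.48%, that is -3.45 ÷ 19.48 ≈ -17.7%.

-17.7%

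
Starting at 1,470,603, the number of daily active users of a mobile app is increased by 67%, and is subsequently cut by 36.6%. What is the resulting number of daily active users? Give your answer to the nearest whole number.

Each change multiplies by a factor: 1.67 × 0.634 = 1.05878.
1,470,603 × 1.05878 = 1557045.04434 ≈ 1,557,045.

1,557,045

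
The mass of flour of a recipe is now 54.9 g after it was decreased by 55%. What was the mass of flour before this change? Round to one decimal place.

122.0 g

The overall multiplier applied was 0.45.
So the original mass of flour was 54.9 ÷ 0.45 = 122.0 g.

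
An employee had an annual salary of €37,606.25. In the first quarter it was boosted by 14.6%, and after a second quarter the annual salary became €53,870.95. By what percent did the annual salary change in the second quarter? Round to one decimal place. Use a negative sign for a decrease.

25.0%

After the first quarter: €37,606.25 × 1.146 = €43096.7625.
Second-quarter multiplier: €53,870.95 ÷ €43096.7625 ≈ 1.25.
That is a change of 25.0%.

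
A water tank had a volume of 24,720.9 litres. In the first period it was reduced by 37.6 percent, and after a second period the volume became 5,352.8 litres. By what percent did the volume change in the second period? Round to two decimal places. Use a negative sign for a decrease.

-65.30%

After the first period: 24,720.9 × 0.624 = 15425.8416.
Second-period multiplier: 5,352.8 ÷ 15425.8416 ≈ 0.347002.
That is a change of -65.30%.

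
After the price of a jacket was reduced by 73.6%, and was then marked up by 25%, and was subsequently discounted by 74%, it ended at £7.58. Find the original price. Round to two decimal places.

The overall multiplier applied was 0.264 × 1.25 × 0.26 = 0.0858.
So the original price was £7.58 ÷ 0.0858 ≈ £88.34.

£88.34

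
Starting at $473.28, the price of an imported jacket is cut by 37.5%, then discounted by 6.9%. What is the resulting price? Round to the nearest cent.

$275.39

Each change multiplies by a factor: 0.625 × 0.931 = 0.581875.
$473.28 × 0.581875 = $275.3898 ≈ $275.39.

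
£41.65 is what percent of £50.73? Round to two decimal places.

£41.65 ÷ £50.73 ≈ 82.10%.

82.10%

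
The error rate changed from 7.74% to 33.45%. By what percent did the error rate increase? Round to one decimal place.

The change is 33.45 − 7.74 = 25.71 percentage points.
Relative to the original 7.74%, that is 25.71 ÷ 7.74 ≈ 332.2%.
So the error rate rose by 332.2%.

332.2%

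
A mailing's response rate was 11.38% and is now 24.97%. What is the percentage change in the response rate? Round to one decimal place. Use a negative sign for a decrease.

The change is 24.97 − 11.38 = 13.59 percentage points.
Relative to the original 11.38%, that is 13.59 ÷ 11.38 ≈ 119.4%.

119.4%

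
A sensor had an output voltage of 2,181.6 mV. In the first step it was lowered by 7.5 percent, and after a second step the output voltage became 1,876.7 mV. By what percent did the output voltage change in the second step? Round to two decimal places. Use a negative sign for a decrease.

-7.00%

After the first step: 2,181.6 × 0.925 = 2017.98.
Second-step multiplier: 1,876.7 ÷ 2017.98 ≈ 0.929989.
That is a change of -7.00%.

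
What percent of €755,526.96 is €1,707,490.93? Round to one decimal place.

€1,707,490.93 ÷ €755,526.96 ≈ 226.0%.

226.0%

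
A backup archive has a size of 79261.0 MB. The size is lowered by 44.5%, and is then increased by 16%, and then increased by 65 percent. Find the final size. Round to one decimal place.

After the 44.5% decrease: 79261.0 × 0.555 = 43989.855.
Apply the 16% increase: 43989.855 × 1.16 = 51028.2318.
65% increase: 51028.2318 × 1.65 = 84196.58247 ≈ 84196.6.

84196.6 MB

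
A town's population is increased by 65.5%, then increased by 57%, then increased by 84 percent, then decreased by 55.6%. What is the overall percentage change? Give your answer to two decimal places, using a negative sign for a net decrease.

112.27%

A 65.5% increase multiplies by 1.655.
Then a 57% increase: 1.655 × 1.57 = 2.59835.
Then an 84% increase: 2.59835 × 1.84 = 4.780964.
Then a 55.6% decrease: 4.780964 × 0.444 = 2.122748016.
Overall factor 2.122748016, i.e. 112.27%.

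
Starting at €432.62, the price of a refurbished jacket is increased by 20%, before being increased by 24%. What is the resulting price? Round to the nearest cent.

€643.74

After the 20% increase: €432.62 × 1.2 = €519.144.
24% increase: €519.144 × 1.24 = €643.73856 ≈ €643.74.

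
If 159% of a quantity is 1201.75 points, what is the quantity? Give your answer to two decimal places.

755.82 points

1201.75 points ÷ 1.59 ≈ 755.82 points.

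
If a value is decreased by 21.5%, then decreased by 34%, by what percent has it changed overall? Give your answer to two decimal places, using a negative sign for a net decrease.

-48.19%

A 21.5% decrease multiplies by 0.785.
Then a 34% decrease: 0.785 × 0.66 = 0.5181.
Overall factor 0.5181, i.e. -48.19%.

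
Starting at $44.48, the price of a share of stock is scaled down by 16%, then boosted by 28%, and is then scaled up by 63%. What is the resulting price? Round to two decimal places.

$77.95

Each change multiplies by a factor: 0.84 × 1.28 × 1.63 = 1.752576.
$44.48 × 1.752576 = $77.95458048 ≈ $77.95.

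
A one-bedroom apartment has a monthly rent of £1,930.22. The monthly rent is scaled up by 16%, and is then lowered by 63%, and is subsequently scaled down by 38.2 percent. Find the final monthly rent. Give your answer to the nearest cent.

After the 16% increase: £1,930.22 × 1.16 = £2239.0552.
After the 63% decrease: £2239.0552 × 0.37 = £828.450424.
Apply the 38.2% decrease: £828.450424 × 0.618 = £511.982362032 ≈ £511.98.

£511.98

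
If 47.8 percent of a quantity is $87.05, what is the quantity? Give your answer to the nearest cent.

$87.05 ÷ 0.478 ≈ $182.11.

$182.11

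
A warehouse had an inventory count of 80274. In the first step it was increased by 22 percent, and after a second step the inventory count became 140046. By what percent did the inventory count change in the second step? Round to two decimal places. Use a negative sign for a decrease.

43.00%

After the first step: 80274 × 1.22 = 97934.28.
Second-step multiplier: 140046 ÷ 97934.28 ≈ 1.43.
That is a change of 43.00%.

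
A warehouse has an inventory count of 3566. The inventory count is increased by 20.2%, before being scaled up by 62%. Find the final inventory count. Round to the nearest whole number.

6944

20.2% increase: 3566 × 1.202 = 4286.332.
62% increase: 4286.332 × 1.62 = 6943.85784 ≈ 6944.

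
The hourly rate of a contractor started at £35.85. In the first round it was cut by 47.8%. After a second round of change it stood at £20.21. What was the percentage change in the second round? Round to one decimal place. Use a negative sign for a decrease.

8.0%

After the first round: £35.85 × 0.522 = £18.7137.
Second-round multiplier: £20.21 ÷ £18.7137 ≈ 1.07996.
That is a change of 8.0%.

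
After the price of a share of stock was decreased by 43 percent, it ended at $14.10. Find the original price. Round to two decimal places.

$24.74

The overall multiplier applied was 0.57.
So the original price was $14.10 ÷ 0.57 ≈ $24.74.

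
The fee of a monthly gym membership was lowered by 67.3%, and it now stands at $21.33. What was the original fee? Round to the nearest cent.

$65.23

The overall multiplier applied was 0.327.
So the original fee was $21.33 ÷ 0.327 ≈ $65.23.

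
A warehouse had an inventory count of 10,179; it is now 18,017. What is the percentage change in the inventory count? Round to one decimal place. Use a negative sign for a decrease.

Change: 18,017 − 10,179 = 7,838.
Relative to the original: 7,838 ÷ 10,179 ≈ 77.0%.

77.0%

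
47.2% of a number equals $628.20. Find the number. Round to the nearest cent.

$1330.93

$628.20 ÷ 0.472 ≈ $1330.93.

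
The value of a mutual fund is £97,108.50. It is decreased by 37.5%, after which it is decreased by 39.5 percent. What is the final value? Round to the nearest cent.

£36,719.15

Each change multiplies by a factor: 0.625 × 0.605 = 0.378125.
£97,108.50 × 0.378125 = £36719.1515625 ≈ £36,719.15.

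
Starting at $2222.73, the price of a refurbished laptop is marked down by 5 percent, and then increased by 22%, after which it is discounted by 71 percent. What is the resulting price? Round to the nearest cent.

Each change multiplies by a factor: 0.95 × 1.22 × 0.29 = 0.33611.
$2222.73 × 0.33611 = $747.0817803 ≈ $747.08.

$747.08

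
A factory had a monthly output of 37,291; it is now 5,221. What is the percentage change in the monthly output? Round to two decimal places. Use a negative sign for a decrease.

Change: 5,221 − 37,291 = -32,070.
Relative to the original: -32,070 ÷ 37,291 ≈ -86.00%.

-86.00%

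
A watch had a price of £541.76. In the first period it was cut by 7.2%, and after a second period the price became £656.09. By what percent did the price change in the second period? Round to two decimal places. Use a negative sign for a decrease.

After the first period: £541.76 × 0.928 = £502.75328.
Second-period multiplier: £656.09 ÷ £502.75328 ≈ 1.304994.
That is a change of 30.50%.

30.50%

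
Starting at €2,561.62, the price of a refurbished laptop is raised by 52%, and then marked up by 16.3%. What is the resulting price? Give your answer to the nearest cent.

After the 52% increase: €2,561.62 × 1.52 = €3893.6624.
Apply the 16.3% increase: €3893.6624 × 1.163 = €4528.3293712 ≈ €4,528.33.

€4,528.33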